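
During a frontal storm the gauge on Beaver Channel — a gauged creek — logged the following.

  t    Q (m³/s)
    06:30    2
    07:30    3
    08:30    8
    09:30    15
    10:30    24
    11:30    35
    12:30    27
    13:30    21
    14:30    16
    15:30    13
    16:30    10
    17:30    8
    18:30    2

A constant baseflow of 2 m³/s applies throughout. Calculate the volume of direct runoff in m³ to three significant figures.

Direct-runoff ordinates (Q − Q_b): 0.0, 1.0, 6.0, 13.0, 22.0, 33.0, 25.0, 19.0, 14.0, 11.0, 8.0, 6.0, 0.0 m³/s.
ΣQ_DR = 158.0 m³/s.
With Δt = 1 h = 3600 s, V = ΣQ_DR · Δt = 158.0 × 3600 = 5.69 × 10^5 m³.

V ≈ 5.69 × 10^5 m³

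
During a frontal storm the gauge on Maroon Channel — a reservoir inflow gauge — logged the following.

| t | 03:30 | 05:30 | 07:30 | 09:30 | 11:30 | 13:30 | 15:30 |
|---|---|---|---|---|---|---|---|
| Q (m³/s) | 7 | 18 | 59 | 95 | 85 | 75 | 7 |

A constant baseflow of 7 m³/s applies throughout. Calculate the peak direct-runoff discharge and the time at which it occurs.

Subtracting baseflow gives direct-runoff ordinates: 0.0, 11.0, 52.0, 88.0, 78.0, 68.0, 0.0 m³/s.
The maximum is 88.0 m³/s, occurring at the reading for t = 09:30.

Q_p = 88.0 m³/s at t = 09:30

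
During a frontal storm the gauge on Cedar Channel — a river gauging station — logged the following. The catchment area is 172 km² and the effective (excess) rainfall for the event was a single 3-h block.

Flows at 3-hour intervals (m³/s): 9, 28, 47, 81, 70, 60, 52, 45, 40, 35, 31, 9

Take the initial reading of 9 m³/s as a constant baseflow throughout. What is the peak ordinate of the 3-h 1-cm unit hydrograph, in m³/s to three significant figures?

U_p ≈ 28.7 m³/s

Direct runoff: 0.0, 19.0, 38.0, 72.0, 61.0, 51.0, 43.0, 36.0, 31.0, 26.0, 22.0, 0.0 m³/s; ΣQ_DR = 399.0 m³/s, peak = 72.0 m³/s.
Runoff depth d = ΣQ_DR·Δt / A = 399.0 × 10800 / (172 km²) = 25.05 mm.
The 1-cm UH is the DRH scaled by (10 mm)/d, so U_p = 72.0 × 10/25.05 = 28.7 m³/s.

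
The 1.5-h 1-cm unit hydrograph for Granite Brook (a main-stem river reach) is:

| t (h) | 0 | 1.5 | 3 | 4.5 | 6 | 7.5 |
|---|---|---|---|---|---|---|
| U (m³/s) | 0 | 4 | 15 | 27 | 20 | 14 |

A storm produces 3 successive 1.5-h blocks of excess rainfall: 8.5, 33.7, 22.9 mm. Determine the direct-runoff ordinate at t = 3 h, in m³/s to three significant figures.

By discrete convolution, Q_j = Σ (P_i / 10 mm) · U_{j−i}.
At t = 3 h (j=2): Q = (8.5/10)·15 + (33.7/10)·4 + (22.9/10)·0 = 26.2 m³/s.

Q ≈ 26.2 m³/s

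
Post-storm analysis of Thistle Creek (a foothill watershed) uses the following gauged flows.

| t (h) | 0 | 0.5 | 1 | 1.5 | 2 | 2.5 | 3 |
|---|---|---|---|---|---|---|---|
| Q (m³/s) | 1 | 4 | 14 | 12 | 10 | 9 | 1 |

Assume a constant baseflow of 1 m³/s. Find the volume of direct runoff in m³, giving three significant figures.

Direct-runoff ordinates (Q − Q_b): 0.0, 3.0, 13.0, 11.0, 9.0, 8.0, 0.0 m³/s.
ΣQ_DR = 44.00 m³/s.
With Δt = 0.5 h = 1800 s, V = ΣQ_DR · Δt = 44.00 × 1800 = 79200 m³.

V ≈ 79200 m³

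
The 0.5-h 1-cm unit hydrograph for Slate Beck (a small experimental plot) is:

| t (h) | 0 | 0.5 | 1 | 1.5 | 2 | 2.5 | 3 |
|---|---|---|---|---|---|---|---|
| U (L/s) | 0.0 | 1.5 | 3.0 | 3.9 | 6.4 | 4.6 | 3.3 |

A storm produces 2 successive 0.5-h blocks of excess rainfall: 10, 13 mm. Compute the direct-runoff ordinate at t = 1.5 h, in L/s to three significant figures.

By discrete convolution, Q_j = Σ (P_i / 10 mm) · U_{j−i}.
At t = 1.5 h (j=3): Q = (10/10)·3.9 + (13/10)·3.0 = 7.80 L/s.

Q ≈ 7.80 L/s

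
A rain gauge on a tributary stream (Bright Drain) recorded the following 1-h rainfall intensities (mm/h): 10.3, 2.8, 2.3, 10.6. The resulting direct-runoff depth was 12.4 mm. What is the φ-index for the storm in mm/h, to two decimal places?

Only the 2 blocks with intensity above φ contribute runoff: 10.3, 10.6 mm/h.
Σ(I−φ)·Δt = d  ⇒  (10.3+10.6 − 2φ)·1 = 12.4
φ = (20.90 − 12.4/1) / 2 = 4.25 mm/h.

φ ≈ 4.25 mm/h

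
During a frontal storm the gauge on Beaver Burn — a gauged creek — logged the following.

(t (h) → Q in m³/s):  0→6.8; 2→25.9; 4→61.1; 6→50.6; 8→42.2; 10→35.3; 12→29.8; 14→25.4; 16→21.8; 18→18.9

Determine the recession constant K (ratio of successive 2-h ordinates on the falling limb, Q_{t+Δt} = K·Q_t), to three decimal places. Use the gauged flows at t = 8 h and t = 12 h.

K ≈ 0.840

Using the recession-limb readings at t = 8 h and t = 12 h: Q falls from 42.2 to 29.8 m³/s over 2 intervals.
K = (Q₂/Q₁)^(1/2) = (29.8/42.2)^(1/2) = 0.840.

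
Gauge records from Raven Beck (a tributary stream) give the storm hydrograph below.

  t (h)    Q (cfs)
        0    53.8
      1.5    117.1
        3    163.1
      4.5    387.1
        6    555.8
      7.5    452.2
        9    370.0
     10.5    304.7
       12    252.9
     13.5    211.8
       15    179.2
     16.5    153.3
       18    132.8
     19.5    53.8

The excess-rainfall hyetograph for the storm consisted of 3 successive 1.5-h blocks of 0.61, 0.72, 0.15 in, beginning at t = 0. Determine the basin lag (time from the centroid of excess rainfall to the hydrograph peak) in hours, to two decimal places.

Centroid of excess rainfall: t_c = Σ P_i·t̄_i / ΣP_i = 1.7838 h (block centres at 0.75, 2.25, 3.75 h).
Hydrograph peak occurs at t = 6 h, so basin lag t_L = 6 − 1.7838 = 4.22 h.

t_L ≈ 4.22 h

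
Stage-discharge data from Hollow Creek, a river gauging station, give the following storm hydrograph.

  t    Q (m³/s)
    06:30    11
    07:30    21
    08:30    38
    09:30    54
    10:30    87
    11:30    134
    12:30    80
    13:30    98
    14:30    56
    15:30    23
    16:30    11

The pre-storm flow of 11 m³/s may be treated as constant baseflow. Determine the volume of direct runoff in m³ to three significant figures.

Direct-runoff ordinates (Q − Q_b): 0.0, 10.0, 27.0, 43.0, 76.0, 123.0, 69.0, 87.0, 45.0, 12.0, 0.0 m³/s.
ΣQ_DR = 492.0 m³/s.
With Δt = 1 h = 3600 s, V = ΣQ_DR · Δt = 492.0 × 3600 = 1.77 × 10^6 m³.

V ≈ 1.77 × 10^6 m³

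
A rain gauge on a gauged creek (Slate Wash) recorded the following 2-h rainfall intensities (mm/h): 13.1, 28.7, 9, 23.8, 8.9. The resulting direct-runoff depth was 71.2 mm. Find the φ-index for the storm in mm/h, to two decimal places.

Only the 3 blocks with intensity above φ contribute runoff: 13.1, 28.7, 23.8 mm/h.
Σ(I−φ)·Δt = d  ⇒  (13.1+28.7+23.8 − 3φ)·2 = 71.2
φ = (65.60 − 71.2/2) / 3 = 10.00 mm/h.

φ ≈ 10.00 mm/h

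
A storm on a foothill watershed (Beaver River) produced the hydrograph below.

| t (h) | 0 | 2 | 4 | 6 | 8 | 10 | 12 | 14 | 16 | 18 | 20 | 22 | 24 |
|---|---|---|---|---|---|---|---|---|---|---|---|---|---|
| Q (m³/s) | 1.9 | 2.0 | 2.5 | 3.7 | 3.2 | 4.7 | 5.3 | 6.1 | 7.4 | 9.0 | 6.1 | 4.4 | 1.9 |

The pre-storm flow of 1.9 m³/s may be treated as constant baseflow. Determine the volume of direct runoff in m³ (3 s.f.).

Direct-runoff ordinates (Q − Q_b): 0.0, 0.1, 0.6, 1.8, 1.3, 2.8, 3.4, 4.2, 5.5, 7.1, 4.2, 2.5, 0.0 m³/s.
ΣQ_DR = 33.50 m³/s.
With Δt = 2 h = 7200 s, V = ΣQ_DR · Δt = 33.50 × 7200 = 2.41 × 10^5 m³.

V ≈ 2.41 × 10^5 m³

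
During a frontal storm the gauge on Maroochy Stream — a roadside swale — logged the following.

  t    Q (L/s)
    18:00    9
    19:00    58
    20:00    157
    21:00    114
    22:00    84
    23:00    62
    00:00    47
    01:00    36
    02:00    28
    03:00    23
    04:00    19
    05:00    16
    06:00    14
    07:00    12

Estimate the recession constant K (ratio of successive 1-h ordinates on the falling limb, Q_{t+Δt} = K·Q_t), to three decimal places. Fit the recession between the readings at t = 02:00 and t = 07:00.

K ≈ 0.844

Using the recession-limb readings at t = 02:00 and t = 07:00: Q falls from 28 to 12 L/s over 5 intervals.
K = (Q₂/Q₁)^(1/5) = (12/28)^(1/5) = 0.844.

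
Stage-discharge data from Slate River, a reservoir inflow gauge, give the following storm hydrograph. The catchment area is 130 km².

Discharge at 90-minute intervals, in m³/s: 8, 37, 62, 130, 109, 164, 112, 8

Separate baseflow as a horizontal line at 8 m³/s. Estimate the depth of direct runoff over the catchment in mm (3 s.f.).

Direct runoff: 0.0, 29.0, 54.0, 122.0, 101.0, 156.0, 104.0, 0.0 m³/s; ΣQ_DR = 566.0 m³/s.
V = ΣQ_DR · Δt = 566.0 × 5400 s = 3.056 × 10^6 m³.
Over A = 130 km², depth = V / A = 23.5 mm.

d ≈ 23.5 mm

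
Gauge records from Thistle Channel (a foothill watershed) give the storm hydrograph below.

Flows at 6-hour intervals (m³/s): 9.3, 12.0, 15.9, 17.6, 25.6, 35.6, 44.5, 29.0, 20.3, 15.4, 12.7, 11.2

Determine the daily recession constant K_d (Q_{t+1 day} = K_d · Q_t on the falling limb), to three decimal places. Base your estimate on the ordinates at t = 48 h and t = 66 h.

K_d ≈ 0.453

Between t = 48 h and t = 66 h the flow falls from 20.3 to 11.2 m³/s over 3×6 h = 18 h.
Per-interval ratio K = (11.2/20.3)^(1/3) = 0.8202; K_d = K^(24/6) = 0.453.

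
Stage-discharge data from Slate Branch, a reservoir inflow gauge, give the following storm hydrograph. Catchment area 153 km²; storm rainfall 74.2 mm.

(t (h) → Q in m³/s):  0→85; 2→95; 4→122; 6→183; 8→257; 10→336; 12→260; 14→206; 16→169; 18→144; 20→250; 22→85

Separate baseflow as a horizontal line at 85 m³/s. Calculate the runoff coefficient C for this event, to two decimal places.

C ≈ 0.74

ΣQ_DR = 1172 m³/s; V = ΣQ_DR·Δt = 8.438 × 10^6 m³.
Runoff depth d = V / A = 55.15 mm.
C = d / P = 55.15 / 74.2 = 0.74.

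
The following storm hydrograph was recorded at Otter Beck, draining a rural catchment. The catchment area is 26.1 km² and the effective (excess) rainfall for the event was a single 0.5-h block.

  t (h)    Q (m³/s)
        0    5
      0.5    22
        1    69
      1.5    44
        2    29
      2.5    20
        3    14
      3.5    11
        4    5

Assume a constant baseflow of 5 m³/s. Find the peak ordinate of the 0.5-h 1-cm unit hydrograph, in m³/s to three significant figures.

U_p ≈ 53.3 m³/s

Direct runoff: 0.0, 17.0, 64.0, 39.0, 24.0, 15.0, 9.0, 6.0, 0.0 m³/s; ΣQ_DR = 174.0 m³/s, peak = 64.0 m³/s.
Runoff depth d = ΣQ_DR·Δt / A = 174.0 × 1800 / (26.1 km²) = 12.00 mm.
The 1-cm UH is the DRH scaled by (10 mm)/d, so U_p = 64.0 × 10/12.00 = 53.3 m³/s.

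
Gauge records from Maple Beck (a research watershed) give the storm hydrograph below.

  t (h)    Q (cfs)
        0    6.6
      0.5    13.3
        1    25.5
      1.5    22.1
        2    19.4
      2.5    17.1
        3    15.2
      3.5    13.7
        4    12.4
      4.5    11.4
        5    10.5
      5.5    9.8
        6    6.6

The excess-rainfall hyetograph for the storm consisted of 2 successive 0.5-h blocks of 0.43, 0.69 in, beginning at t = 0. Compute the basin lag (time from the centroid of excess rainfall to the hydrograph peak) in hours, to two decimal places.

Centroid of excess rainfall: t_c = Σ P_i·t̄_i / ΣP_i = 0.5580 h (block centres at 0.25, 0.75 h).
Hydrograph peak occurs at t = 1 h, so basin lag t_L = 1 − 0.5580 = 0.44 h.

t_L ≈ 0.44 h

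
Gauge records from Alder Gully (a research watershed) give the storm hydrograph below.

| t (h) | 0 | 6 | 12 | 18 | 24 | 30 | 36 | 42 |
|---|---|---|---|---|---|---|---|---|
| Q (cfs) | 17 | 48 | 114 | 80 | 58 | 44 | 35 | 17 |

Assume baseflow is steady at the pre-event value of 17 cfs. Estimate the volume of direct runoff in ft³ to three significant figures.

V ≈ 5.98 × 10^6 ft³

Direct-runoff ordinates (Q − Q_b): 0.0, 31.0, 97.0, 63.0, 41.0, 27.0, 18.0, 0.0 cfs.
ΣQ_DR = 277.0 cfs.
With Δt = 6 h = 21600 s, V = ΣQ_DR · Δt = 277.0 × 21600 = 5.98 × 10^6 ft³.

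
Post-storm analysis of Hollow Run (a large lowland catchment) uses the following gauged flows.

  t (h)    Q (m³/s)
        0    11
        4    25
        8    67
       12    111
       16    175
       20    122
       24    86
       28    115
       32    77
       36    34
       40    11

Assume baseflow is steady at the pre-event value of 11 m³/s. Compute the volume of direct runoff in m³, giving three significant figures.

V ≈ 1.03 × 10^7 m³

Direct-runoff ordinates (Q − Q_b): 0.0, 14.0, 56.0, 100.0, 164.0, 111.0, 75.0, 104.0, 66.0, 23.0, 0.0 m³/s.
ΣQ_DR = 713.0 m³/s.
With Δt = 4 h = 14400 s, V = ΣQ_DR · Δt = 713.0 × 14400 = 1.03 × 10^7 m³.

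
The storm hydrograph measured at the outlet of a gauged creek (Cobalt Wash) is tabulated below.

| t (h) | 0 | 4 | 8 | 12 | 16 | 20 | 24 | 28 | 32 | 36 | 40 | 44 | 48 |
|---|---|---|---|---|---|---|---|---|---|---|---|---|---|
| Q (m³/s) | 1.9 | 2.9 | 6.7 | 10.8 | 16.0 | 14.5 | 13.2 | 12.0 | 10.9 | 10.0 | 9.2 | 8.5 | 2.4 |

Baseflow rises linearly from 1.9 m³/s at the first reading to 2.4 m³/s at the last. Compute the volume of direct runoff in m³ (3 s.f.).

Direct-runoff ordinates (Q − Q_b): 0.00, 0.96, 4.72, 8.78, 13.93, 12.39, 11.05, 9.81, 8.67, 7.72, 6.88, 6.14, 0.00 m³/s.
ΣQ_DR = 91.05 m³/s.
With Δt = 4 h = 14400 s, V = ΣQ_DR · Δt = 91.05 × 14400 = 1.31 × 10^6 m³.

V ≈ 1.31 × 10^6 m³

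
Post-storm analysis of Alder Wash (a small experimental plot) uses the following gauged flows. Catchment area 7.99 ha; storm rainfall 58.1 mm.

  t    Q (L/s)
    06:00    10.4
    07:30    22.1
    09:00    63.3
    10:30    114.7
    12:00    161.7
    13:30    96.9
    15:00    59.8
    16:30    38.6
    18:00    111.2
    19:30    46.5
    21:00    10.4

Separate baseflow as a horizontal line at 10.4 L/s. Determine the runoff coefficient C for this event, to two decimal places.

C ≈ 0.72

ΣQ_DR = 621.2 L/s; V = ΣQ_DR·Δt = 3.354 × 10^6 L.
Runoff depth d = V / A = 41.98 mm.
C = d / P = 41.98 / 58.1 = 0.72.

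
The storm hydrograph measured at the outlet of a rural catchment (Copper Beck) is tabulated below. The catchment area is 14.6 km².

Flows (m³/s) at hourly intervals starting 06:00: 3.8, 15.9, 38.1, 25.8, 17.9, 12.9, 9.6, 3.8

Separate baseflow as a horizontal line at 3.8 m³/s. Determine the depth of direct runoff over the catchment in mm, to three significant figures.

Direct runoff: 0.0, 12.1, 34.3, 22.0, 14.1, 9.1, 5.8, 0.0 m³/s; ΣQ_DR = 97.40 m³/s.
V = ΣQ_DR · Δt = 97.40 × 3600 s = 3.506 × 10^5 m³.
Over A = 14.6 km², depth = V / A = 24.0 mm.

d ≈ 24.0 mm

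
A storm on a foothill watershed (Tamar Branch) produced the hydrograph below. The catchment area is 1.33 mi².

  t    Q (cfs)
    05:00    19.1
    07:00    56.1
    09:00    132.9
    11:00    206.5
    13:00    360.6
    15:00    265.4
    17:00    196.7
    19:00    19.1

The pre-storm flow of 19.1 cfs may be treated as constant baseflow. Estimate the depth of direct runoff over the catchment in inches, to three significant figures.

d ≈ 2.57 in

Direct runoff: 0.0, 37.0, 113.8, 187.4, 341.5, 246.3, 177.6, 0.0 cfs; ΣQ_DR = 1104 cfs.
V = ΣQ_DR · Δt = 1104 × 7200 s = 7.946 × 10^6 ft³.
Over A = 1.33 mi², depth = V / A = 2.57 in.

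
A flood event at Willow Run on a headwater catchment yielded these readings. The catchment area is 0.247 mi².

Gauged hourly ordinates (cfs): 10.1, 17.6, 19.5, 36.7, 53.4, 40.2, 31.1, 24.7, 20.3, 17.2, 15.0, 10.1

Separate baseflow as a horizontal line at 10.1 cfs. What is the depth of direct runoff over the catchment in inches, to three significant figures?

d ≈ 1.10 in

Direct runoff: 0.0, 7.5, 9.4, 26.6, 43.3, 30.1, 21.0, 14.6, 10.2, 7.1, 4.9, 0.0 cfs; ΣQ_DR = 174.7 cfs.
V = ΣQ_DR · Δt = 174.7 × 3600 s = 6.289 × 10^5 ft³.
Over A = 0.247 mi², depth = V / A = 1.10 in.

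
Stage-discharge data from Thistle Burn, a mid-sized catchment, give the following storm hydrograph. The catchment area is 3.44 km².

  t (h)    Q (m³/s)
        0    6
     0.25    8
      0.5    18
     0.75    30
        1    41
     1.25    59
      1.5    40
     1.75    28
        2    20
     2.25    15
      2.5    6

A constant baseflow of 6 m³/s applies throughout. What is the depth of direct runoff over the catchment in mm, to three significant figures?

d ≈ 53.6 mm

Direct runoff: 0.0, 2.0, 12.0, 24.0, 35.0, 53.0, 34.0, 22.0, 14.0, 9.0, 0.0 m³/s; ΣQ_DR = 205.0 m³/s.
V = ΣQ_DR · Δt = 205.0 × 900 s = 1.845 × 10^5 m³.
Over A = 3.44 km², depth = V / A = 53.6 mm.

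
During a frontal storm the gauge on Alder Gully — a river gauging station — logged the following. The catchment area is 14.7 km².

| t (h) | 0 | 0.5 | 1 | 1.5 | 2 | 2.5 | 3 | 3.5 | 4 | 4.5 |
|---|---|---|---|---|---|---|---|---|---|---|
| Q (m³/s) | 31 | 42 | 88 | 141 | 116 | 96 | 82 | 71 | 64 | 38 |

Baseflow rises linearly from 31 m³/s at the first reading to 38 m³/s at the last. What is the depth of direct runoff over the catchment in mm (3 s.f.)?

d ≈ 51.9 mm

Direct runoff: 0.00, 10.22, 55.44, 107.67, 81.89, 61.11, 46.33, 34.56, 26.78, 0.00 m³/s; ΣQ_DR = 424.0 m³/s.
V = ΣQ_DR · Δt = 424.0 × 1800 s = 7.632 × 10^5 m³.
Over A = 14.7 km², depth = V / A = 51.9 mm.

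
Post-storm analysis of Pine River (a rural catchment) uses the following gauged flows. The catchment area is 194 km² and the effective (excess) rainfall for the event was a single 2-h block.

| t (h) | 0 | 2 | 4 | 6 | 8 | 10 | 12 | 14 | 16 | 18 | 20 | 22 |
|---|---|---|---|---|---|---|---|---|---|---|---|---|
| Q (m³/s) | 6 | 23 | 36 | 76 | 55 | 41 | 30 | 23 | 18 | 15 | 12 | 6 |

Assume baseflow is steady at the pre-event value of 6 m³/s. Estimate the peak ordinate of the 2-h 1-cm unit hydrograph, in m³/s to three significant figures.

Direct runoff: 0.0, 17.0, 30.0, 70.0, 49.0, 35.0, 24.0, 17.0, 12.0, 9.0, 6.0, 0.0 m³/s; ΣQ_DR = 269.0 m³/s, peak = 70.0 m³/s.
Runoff depth d = ΣQ_DR·Δt / A = 269.0 × 7200 / (194 km²) = 9.984 mm.
The 1-cm UH is the DRH scaled by (10 mm)/d, so U_p = 70.0 × 10/9.984 = 70.1 m³/s.

U_p ≈ 70.1 m³/s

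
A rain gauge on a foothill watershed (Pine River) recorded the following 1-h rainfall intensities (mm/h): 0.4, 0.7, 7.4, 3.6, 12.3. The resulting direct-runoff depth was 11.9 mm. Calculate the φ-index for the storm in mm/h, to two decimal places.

φ ≈ 3.90 mm/h

Only the 2 blocks with intensity above φ contribute runoff: 7.4, 12.3 mm/h.
Σ(I−φ)·Δt = d  ⇒  (7.4+12.3 − 2φ)·1 = 11.9
φ = (19.70 − 11.9/1) / 2 = 3.90 mm/h.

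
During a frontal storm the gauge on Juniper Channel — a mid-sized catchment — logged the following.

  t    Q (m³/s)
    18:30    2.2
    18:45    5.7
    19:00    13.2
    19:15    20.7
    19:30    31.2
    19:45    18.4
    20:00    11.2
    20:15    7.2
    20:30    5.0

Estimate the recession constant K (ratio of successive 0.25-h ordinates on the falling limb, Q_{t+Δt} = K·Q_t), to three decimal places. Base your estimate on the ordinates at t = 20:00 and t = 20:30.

K ≈ 0.668

Using the recession-limb readings at t = 20:00 and t = 20:30: Q falls from 11.2 to 5.0 m³/s over 2 intervals.
K = (Q₂/Q₁)^(1/2) = (5.0/11.2)^(1/2) = 0.668.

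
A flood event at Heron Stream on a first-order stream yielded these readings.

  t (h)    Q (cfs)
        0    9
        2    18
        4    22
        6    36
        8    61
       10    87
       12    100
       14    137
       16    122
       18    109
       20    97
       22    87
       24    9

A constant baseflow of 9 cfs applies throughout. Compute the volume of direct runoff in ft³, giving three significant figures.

Direct-runoff ordinates (Q − Q_b): 0.0, 9.0, 13.0, 27.0, 52.0, 78.0, 91.0, 128.0, 113.0, 100.0, 88.0, 78.0, 0.0 cfs.
ΣQ_DR = 777.0 cfs.
With Δt = 2 h = 7200 s, V = ΣQ_DR · Δt = 777.0 × 7200 = 5.59 × 10^6 ft³.

V ≈ 5.59 × 10^6 ft³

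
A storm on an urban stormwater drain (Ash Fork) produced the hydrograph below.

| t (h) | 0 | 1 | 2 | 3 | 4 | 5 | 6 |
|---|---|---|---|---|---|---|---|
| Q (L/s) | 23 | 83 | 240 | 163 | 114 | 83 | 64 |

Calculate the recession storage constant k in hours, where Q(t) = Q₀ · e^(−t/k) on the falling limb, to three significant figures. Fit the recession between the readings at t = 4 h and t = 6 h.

k ≈ 3.46 h

On the falling limb, Q drops from 114 to 64 L/s between t = 4 h and t = 6 h (Δt = 2 h).
k = −Δt / ln(Q₂/Q₁) = −2 / ln(64/114) = 3.46 h.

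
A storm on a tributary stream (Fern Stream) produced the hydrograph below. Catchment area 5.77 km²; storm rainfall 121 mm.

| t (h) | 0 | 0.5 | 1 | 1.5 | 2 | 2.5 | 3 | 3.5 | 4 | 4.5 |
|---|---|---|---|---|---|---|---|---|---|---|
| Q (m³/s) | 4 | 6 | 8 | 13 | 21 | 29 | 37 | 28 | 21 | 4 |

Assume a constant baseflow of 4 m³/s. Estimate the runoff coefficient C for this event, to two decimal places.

C ≈ 0.34

ΣQ_DR = 131.0 m³/s; V = ΣQ_DR·Δt = 2.358 × 10^5 m³.
Runoff depth d = V / A = 40.87 mm.
C = d / P = 40.87 / 121 = 0.34.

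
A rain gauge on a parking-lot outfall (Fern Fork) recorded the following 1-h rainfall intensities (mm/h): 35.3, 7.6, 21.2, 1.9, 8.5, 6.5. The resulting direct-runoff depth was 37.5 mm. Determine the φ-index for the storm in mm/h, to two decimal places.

Only the 2 blocks with intensity above φ contribute runoff: 35.3, 21.2 mm/h.
Σ(I−φ)·Δt = d  ⇒  (35.3+21.2 − 2φ)·1 = 37.5
φ = (56.50 − 37.5/1) / 2 = 9.50 mm/h.

φ ≈ 9.50 mm/h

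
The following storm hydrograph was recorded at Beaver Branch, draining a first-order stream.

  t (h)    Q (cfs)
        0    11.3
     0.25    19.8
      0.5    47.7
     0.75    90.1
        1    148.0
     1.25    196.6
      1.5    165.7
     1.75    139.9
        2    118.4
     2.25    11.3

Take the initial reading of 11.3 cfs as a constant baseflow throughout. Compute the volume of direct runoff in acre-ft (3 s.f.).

Direct-runoff ordinates (Q − Q_b): 0.0, 8.5, 36.4, 78.8, 136.7, 185.3, 154.4, 128.6, 107.1, 0.0 cfs.
ΣQ_DR = 835.8 cfs.
With Δt = 0.25 h = 900 s, V = ΣQ_DR · Δt = 835.8 × 900 = 7.52 × 10^5 ft³ = 17.3 acre-ft.

V ≈ 17.3 acre-ft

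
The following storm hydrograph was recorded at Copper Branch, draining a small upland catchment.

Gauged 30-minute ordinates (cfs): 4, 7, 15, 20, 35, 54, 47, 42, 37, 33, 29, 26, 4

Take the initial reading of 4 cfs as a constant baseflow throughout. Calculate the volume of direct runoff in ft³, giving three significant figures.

Direct-runoff ordinates (Q − Q_b): 0.0, 3.0, 11.0, 16.0, 31.0, 50.0, 43.0, 38.0, 33.0, 29.0, 25.0, 22.0, 0.0 cfs.
ΣQ_DR = 301.0 cfs.
With Δt = 0.5 h = 1800 s, V = ΣQ_DR · Δt = 301.0 × 1800 = 5.42 × 10^5 ft³.

V ≈ 5.42 × 10^5 ft³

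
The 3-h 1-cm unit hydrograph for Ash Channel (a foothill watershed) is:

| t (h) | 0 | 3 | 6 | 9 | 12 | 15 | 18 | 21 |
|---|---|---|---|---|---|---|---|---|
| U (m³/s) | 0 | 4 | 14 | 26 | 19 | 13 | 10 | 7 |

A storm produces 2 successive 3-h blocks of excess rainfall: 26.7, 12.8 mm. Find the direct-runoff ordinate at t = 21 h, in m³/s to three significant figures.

By discrete convolution, Q_j = Σ (P_i / 10 mm) · U_{j−i}.
At t = 21 h (j=7): Q = (26.7/10)·7 + (12.8/10)·10 = 31.5 m³/s.

Q ≈ 31.5 m³/s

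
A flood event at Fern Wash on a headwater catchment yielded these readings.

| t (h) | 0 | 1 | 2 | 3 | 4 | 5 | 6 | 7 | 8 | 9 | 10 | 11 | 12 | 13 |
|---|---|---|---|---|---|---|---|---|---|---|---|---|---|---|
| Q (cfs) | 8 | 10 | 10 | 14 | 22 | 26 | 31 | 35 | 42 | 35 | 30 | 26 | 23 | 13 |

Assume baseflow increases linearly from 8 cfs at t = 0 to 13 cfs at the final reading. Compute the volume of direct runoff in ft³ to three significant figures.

Direct-runoff ordinates (Q − Q_b): 0.00, 1.62, 1.23, 4.85, 12.46, 16.08, 20.69, 24.31, 30.92, 23.54, 18.15, 13.77, 10.38, 0.00 cfs.
ΣQ_DR = 178.0 cfs.
With Δt = 1 h = 3600 s, V = ΣQ_DR · Δt = 178.0 × 3600 = 6.41 × 10^5 ft³.

V ≈ 6.41 × 10^5 ft³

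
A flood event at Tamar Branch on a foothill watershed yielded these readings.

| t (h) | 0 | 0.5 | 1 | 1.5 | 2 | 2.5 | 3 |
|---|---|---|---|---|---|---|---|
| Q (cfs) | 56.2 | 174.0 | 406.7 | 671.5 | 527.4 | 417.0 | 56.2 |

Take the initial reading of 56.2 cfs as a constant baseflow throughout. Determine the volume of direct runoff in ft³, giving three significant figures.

V ≈ 3.45 × 10^6 ft³

Direct-runoff ordinates (Q − Q_b): 0.0, 117.8, 350.5, 615.3, 471.2, 360.8, 0.0 cfs.
ΣQ_DR = 1916 cfs.
With Δt = 0.5 h = 1800 s, V = ΣQ_DR · Δt = 1916 × 1800 = 3.45 × 10^6 ft³.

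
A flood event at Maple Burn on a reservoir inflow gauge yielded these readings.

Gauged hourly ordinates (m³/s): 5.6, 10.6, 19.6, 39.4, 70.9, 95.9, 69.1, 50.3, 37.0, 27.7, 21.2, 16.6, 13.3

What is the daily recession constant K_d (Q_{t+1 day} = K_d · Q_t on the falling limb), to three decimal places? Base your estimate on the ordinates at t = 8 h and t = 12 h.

K_d ≈ 0.002

Between t = 8 h and t = 12 h the flow falls from 37.0 to 13.3 m³/s over 4×1 h = 4 h.
Per-interval ratio K = (13.3/37.0)^(1/4) = 0.7743; K_d = K^(24/1) = 0.002.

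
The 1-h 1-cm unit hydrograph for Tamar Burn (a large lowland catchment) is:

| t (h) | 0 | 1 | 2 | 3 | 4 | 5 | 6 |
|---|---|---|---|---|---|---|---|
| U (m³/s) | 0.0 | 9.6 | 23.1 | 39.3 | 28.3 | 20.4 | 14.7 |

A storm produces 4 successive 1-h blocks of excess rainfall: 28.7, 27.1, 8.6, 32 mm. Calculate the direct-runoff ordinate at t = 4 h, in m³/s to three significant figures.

By discrete convolution, Q_j = Σ (P_i / 10 mm) · U_{j−i}.
At t = 4 h (j=4): Q = (28.7/10)·28.3 + (27.1/10)·39.3 + (8.6/10)·23.1 + (32/10)·9.6 = 238 m³/s.

Q ≈ 238 m³/s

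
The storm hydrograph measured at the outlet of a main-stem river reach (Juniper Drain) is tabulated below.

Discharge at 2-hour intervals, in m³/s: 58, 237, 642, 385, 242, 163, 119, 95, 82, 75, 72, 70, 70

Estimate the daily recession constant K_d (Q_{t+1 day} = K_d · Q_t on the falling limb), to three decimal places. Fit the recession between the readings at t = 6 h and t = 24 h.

K_d ≈ 0.103

Between t = 6 h and t = 24 h the flow falls from 385 to 70 m³/s over 9×2 h = 18 h.
Per-interval ratio K = (70/385)^(1/9) = 0.8274; K_d = K^(24/2) = 0.103.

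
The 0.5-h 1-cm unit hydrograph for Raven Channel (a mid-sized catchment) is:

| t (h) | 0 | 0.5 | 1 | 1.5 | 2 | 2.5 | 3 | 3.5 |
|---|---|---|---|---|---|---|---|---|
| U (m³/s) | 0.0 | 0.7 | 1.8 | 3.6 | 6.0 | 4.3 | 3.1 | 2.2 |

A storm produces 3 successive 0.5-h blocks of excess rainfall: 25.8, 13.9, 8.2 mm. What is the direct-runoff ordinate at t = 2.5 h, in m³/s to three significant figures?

Q ≈ 22.4 m³/s

By discrete convolution, Q_j = Σ (P_i / 10 mm) · U_{j−i}.
At t = 2.5 h (j=5): Q = (25.8/10)·4.3 + (13.9/10)·6.0 + (8.2/10)·3.6 = 22.4 m³/s.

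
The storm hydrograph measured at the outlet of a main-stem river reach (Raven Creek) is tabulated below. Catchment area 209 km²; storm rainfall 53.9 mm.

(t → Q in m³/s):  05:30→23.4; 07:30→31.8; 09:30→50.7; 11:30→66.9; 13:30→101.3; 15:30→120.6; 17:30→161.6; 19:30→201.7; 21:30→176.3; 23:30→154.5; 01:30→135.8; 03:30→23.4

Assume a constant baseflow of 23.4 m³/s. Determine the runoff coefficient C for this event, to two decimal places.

C ≈ 0.62

ΣQ_DR = 967.2 m³/s; V = ΣQ_DR·Δt = 6.964 × 10^6 m³.
Runoff depth d = V / A = 33.32 mm.
C = d / P = 33.32 / 53.9 = 0.62.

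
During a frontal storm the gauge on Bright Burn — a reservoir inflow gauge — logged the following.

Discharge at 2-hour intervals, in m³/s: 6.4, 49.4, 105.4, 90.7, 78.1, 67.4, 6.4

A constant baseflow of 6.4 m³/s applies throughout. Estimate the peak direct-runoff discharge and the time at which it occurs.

Q_p = 99.0 m³/s at t = 4 h

Subtracting baseflow gives direct-runoff ordinates: 0.0, 43.0, 99.0, 84.3, 71.7, 61.0, 0.0 m³/s.
The maximum is 99.0 m³/s, occurring at the reading for t = 4 h.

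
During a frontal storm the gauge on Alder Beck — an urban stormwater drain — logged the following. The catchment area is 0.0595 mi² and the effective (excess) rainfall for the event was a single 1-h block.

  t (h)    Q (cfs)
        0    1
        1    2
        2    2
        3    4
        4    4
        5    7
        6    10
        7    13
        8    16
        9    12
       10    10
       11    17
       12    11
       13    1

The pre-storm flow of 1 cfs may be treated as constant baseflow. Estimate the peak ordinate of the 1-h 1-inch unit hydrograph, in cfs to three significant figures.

Direct runoff: 0.0, 1.0, 1.0, 3.0, 3.0, 6.0, 9.0, 12.0, 15.0, 11.0, 9.0, 16.0, 10.0, 0.0 cfs; ΣQ_DR = 96.00 cfs, peak = 16.0 cfs.
Runoff depth d = ΣQ_DR·Δt / A = 96.00 × 3600 / (0.0595 mi²) = 2.500 in.
The 1-inch UH is the DRH scaled by (1 in)/d, so U_p = 16.0 × 1/2.500 = 6.40 cfs.

U_p ≈ 6.40 cfs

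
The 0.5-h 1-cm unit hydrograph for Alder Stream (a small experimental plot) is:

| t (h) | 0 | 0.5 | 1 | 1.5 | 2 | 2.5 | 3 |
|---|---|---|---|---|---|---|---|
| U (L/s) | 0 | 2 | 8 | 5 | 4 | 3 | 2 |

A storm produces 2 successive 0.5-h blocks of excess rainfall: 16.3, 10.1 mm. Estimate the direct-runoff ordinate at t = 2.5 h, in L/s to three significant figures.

Q ≈ 8.93 L/s

By discrete convolution, Q_j = Σ (P_i / 10 mm) · U_{j−i}.
At t = 2.5 h (j=5): Q = (16.3/10)·3 + (10.1/10)·4 = 8.93 L/s.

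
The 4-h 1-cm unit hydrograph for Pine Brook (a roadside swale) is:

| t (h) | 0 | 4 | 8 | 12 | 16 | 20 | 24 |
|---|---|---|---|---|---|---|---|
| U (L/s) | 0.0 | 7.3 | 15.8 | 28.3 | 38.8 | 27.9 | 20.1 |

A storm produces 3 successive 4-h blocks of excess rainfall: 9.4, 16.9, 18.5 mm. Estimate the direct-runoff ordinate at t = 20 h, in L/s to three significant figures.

Q ≈ 144 L/s

By discrete convolution, Q_j = Σ (P_i / 10 mm) · U_{j−i}.
At t = 20 h (j=5): Q = (9.4/10)·27.9 + (16.9/10)·38.8 + (18.5/10)·28.3 = 144 L/s.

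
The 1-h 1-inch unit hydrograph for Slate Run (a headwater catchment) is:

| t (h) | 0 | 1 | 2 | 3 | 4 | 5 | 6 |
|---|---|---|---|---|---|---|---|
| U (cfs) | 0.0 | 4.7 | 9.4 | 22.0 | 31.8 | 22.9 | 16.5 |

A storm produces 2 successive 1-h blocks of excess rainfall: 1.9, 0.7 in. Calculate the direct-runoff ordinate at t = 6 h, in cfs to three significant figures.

By discrete convolution, Q_j = Σ (P_i / 1 in) · U_{j−i}.
At t = 6 h (j=6): Q = (1.9/1)·16.5 + (0.7/1)·22.9 = 47.4 cfs.

Q ≈ 47.4 cfs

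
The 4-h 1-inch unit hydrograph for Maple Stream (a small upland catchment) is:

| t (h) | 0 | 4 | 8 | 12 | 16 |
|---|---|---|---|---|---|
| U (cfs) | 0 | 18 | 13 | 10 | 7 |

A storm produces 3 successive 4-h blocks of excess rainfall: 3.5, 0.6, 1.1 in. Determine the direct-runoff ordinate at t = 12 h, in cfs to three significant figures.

Q ≈ 62.6 cfs

By discrete convolution, Q_j = Σ (P_i / 1 in) · U_{j−i}.
At t = 12 h (j=3): Q = (3.5/1)·10 + (0.6/1)·13 + (1.1/1)·18 = 62.6 cfs.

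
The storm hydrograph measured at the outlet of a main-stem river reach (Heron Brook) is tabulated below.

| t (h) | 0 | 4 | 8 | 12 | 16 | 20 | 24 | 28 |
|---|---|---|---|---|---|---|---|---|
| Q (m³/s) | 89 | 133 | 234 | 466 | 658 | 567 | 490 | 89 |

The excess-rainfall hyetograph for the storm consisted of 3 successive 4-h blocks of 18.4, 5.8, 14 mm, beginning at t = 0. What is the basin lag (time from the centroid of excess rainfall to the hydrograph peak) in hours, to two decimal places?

Centroid of excess rainfall: t_c = Σ P_i·t̄_i / ΣP_i = 5.5393 h (block centres at 2, 6, 10 h).
Hydrograph peak occurs at t = 16 h, so basin lag t_L = 16 − 5.5393 = 10.46 h.

t_L ≈ 10.46 h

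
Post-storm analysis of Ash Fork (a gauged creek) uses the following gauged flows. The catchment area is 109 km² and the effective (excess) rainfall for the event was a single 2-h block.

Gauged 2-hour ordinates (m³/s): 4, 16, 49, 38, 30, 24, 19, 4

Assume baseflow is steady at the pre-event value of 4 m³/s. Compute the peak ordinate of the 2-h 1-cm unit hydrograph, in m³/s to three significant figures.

U_p ≈ 44.8 m³/s

Direct runoff: 0.0, 12.0, 45.0, 34.0, 26.0, 20.0, 15.0, 0.0 m³/s; ΣQ_DR = 152.0 m³/s, peak = 45.0 m³/s.
Runoff depth d = ΣQ_DR·Δt / A = 152.0 × 7200 / (109 km²) = 10.04 mm.
The 1-cm UH is the DRH scaled by (10 mm)/d, so U_p = 45.0 × 10/10.04 = 44.8 m³/s.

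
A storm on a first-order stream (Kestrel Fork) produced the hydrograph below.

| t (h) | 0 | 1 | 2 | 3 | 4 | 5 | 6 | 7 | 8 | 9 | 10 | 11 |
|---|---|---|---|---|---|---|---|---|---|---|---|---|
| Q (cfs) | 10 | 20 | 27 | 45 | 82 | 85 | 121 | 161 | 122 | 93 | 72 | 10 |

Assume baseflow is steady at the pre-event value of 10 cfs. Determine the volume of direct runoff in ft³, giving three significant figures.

Direct-runoff ordinates (Q − Q_b): 0.0, 10.0, 17.0, 35.0, 72.0, 75.0, 111.0, 151.0, 112.0, 83.0, 62.0, 0.0 cfs.
ΣQ_DR = 728.0 cfs.
With Δt = 1 h = 3600 s, V = ΣQ_DR · Δt = 728.0 × 3600 = 2.62 × 10^6 ft³.

V ≈ 2.62 × 10^6 ft³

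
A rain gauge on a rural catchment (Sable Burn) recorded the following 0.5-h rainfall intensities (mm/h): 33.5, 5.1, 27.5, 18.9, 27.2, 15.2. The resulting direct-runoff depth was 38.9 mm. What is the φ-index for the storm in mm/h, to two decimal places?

φ ≈ 8.90 mm/h

Only the 5 blocks with intensity above φ contribute runoff: 33.5, 27.5, 18.9, 27.2, 15.2 mm/h.
Σ(I−φ)·Δt = d  ⇒  (33.5+27.5+18.9+27.2+15.2 − 5φ)·0.5 = 38.9
φ = (122.3 − 38.9/0.5) / 5 = 8.90 mm/h.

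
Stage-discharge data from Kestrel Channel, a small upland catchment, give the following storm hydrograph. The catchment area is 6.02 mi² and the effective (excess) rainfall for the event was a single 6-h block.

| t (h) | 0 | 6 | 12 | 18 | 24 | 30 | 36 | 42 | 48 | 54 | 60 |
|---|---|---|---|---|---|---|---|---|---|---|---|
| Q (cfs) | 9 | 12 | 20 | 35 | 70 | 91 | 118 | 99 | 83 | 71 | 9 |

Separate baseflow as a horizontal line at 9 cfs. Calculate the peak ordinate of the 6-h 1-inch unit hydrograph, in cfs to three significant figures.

Direct runoff: 0.0, 3.0, 11.0, 26.0, 61.0, 82.0, 109.0, 90.0, 74.0, 62.0, 0.0 cfs; ΣQ_DR = 518.0 cfs, peak = 109.0 cfs.
Runoff depth d = ΣQ_DR·Δt / A = 518.0 × 21600 / (6.02 mi²) = 0.8000 in.
The 1-inch UH is the DRH scaled by (1 in)/d, so U_p = 109.0 × 1/0.8000 = 136 cfs.

U_p ≈ 136 cfs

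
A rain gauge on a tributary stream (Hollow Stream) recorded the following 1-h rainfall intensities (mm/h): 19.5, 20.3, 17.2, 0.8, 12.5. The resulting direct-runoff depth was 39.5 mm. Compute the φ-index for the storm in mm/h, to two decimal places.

Only the 4 blocks with intensity above φ contribute runoff: 19.5, 20.3, 17.2, 12.5 mm/h.
Σ(I−φ)·Δt = d  ⇒  (19.5+20.3+17.2+12.5 − 4φ)·1 = 39.5
φ = (69.50 − 39.5/1) / 4 = 7.50 mm/h.

φ ≈ 7.50 mm/h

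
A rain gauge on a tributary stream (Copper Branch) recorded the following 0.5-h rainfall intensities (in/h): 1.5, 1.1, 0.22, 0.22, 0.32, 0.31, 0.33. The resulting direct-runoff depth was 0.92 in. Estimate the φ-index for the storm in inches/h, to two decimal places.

Only the 2 blocks with intensity above φ contribute runoff: 1.5, 1.1 in/h.
Σ(I−φ)·Δt = d  ⇒  (1.5+1.1 − 2φ)·0.5 = 0.92
φ = (2.600 − 0.92/0.5) / 2 = 0.38 in/h.

φ ≈ 0.38 in/h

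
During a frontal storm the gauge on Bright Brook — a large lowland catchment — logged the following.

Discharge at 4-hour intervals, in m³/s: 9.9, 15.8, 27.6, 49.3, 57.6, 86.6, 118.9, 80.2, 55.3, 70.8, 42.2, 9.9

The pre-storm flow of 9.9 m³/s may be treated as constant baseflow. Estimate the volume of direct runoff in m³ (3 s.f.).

Direct-runoff ordinates (Q − Q_b): 0.0, 5.9, 17.7, 39.4, 47.7, 76.7, 109.0, 70.3, 45.4, 60.9, 32.3, 0.0 m³/s.
ΣQ_DR = 505.3 m³/s.
With Δt = 4 h = 14400 s, V = ΣQ_DR · Δt = 505.3 × 14400 = 7.28 × 10^6 m³.

V ≈ 7.28 × 10^6 m³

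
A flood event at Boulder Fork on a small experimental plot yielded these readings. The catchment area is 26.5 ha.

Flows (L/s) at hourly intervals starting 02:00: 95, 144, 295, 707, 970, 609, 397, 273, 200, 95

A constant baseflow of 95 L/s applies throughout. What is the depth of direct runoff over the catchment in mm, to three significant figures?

Direct runoff: 0.0, 49.0, 200.0, 612.0, 875.0, 514.0, 302.0, 178.0, 105.0, 0.0 L/s; ΣQ_DR = 2835 L/s.
V = ΣQ_DR · Δt = 2835 × 3600 s = 1.021 × 10^7 L.
Over A = 26.5 ha, depth = V / A = 38.5 mm.

d ≈ 38.5 mm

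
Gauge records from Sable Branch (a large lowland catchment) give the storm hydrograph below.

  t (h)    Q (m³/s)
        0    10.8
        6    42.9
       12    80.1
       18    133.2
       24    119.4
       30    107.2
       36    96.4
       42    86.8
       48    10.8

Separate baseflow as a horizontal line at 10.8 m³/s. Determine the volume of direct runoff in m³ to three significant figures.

Direct-runoff ordinates (Q − Q_b): 0.0, 32.1, 69.3, 122.4, 108.6, 96.4, 85.6, 76.0, 0.0 m³/s.
ΣQ_DR = 590.4 m³/s.
With Δt = 6 h = 21600 s, V = ΣQ_DR · Δt = 590.4 × 21600 = 1.28 × 10^7 m³.

V ≈ 1.28 × 10^7 m³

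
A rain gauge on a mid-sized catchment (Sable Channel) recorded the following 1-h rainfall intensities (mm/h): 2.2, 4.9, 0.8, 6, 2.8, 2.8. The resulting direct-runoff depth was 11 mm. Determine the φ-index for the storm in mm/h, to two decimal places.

Only the 5 blocks with intensity above φ contribute runoff: 2.2, 4.9, 6, 2.8, 2.8 mm/h.
Σ(I−φ)·Δt = d  ⇒  (2.2+4.9+6+2.8+2.8 − 5φ)·1 = 11
φ = (18.70 − 11/1) / 5 = 1.54 mm/h.

φ ≈ 1.54 mm/h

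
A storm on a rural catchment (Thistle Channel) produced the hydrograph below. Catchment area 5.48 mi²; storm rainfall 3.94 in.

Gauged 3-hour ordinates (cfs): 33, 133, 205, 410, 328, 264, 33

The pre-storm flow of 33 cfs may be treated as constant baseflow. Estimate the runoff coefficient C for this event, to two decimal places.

C ≈ 0.25

ΣQ_DR = 1175 cfs; V = ΣQ_DR·Δt = 1.269 × 10^7 ft³.
Runoff depth d = V / A = 0.9968 in.
C = d / P = 0.9968 / 3.94 = 0.25.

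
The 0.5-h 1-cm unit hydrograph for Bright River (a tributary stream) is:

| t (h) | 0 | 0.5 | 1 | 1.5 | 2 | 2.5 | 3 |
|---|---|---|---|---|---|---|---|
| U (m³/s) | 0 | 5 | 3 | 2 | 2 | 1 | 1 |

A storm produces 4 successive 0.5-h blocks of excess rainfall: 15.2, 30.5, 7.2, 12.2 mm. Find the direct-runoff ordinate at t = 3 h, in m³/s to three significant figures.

By discrete convolution, Q_j = Σ (P_i / 10 mm) · U_{j−i}.
At t = 3 h (j=6): Q = (15.2/10)·1 + (30.5/10)·1 + (7.2/10)·2 + (12.2/10)·2 = 8.45 m³/s.

Q ≈ 8.45 m³/s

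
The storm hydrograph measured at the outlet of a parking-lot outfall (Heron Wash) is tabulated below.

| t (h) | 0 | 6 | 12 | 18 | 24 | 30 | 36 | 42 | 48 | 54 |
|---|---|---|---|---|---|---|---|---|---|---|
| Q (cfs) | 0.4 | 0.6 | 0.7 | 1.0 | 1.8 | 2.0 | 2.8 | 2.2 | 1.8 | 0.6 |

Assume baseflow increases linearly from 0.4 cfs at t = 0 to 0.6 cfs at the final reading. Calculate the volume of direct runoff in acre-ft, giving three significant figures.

V ≈ 4.41 acre-ft

Direct-runoff ordinates (Q − Q_b): 0.00, 0.18, 0.26, 0.53, 1.31, 1.49, 2.27, 1.64, 1.22, 0.00 cfs.
ΣQ_DR = 8.900 cfs.
With Δt = 6 h = 21600 s, V = ΣQ_DR · Δt = 8.900 × 21600 = 1.92 × 10^5 ft³ = 4.41 acre-ft.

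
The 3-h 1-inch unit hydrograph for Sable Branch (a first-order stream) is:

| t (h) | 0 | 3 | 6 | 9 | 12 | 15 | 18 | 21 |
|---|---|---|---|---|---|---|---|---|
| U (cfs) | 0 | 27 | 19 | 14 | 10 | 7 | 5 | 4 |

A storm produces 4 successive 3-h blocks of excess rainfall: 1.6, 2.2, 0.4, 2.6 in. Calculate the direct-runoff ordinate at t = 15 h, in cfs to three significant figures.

By discrete convolution, Q_j = Σ (P_i / 1 in) · U_{j−i}.
At t = 15 h (j=5): Q = (1.6/1)·7 + (2.2/1)·10 + (0.4/1)·14 + (2.6/1)·19 = 88.2 cfs.

Q ≈ 88.2 cfs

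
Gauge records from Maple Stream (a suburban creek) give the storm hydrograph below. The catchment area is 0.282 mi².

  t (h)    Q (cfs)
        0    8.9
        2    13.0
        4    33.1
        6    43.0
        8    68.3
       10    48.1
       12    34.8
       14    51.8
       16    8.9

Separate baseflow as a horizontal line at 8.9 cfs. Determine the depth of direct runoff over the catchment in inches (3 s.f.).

Direct runoff: 0.0, 4.1, 24.2, 34.1, 59.4, 39.2, 25.9, 42.9, 0.0 cfs; ΣQ_DR = 229.8 cfs.
V = ΣQ_DR · Δt = 229.8 × 7200 s = 1.655 × 10^6 ft³.
Over A = 0.282 mi², depth = V / A = 2.53 in.

d ≈ 2.53 in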